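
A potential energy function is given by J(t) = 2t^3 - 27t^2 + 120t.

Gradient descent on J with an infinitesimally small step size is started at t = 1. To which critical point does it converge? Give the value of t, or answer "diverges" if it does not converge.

J'(t) = 6(t - 5)(t - 4), so J'(1) = 72.
Gradient descent moves in the -J' direction, i.e. t is decreasing.
There is no critical point below t=1, and J' keeps the same sign, so the iterate runs off to −∞.

diverges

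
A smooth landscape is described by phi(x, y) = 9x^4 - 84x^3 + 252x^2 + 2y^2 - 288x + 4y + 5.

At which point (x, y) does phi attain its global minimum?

phi(x,y) separates as P(x) + Q(y) + 5, so its minimum is min P + min Q + 5.
P'(x) = 36(x - 4)(x - 2)(x - 1) vanishes at x ∈ {1, 2, 4}; Q'(y) = 4y + 4 vanishes at y ∈ {-1}.
Local minima of P (where P''>0): P(1)=-111, P(4)=-192. Local minima of Q: Q(-1)=-2.
So the global minimum of phi is P(4) + Q(-1) + 5 = -192 − 2 + 5 = -189, attained at (4, -1).

(4, -1)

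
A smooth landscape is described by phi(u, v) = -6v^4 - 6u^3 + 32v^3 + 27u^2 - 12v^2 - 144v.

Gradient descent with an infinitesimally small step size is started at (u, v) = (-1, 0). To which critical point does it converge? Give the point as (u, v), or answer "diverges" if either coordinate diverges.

phi is separable, so gradient descent decouples: u follows -∂phi/∂u, v follows -∂phi/∂v.
∂phi/∂u = -18u(u - 3); at u=-1 this is -72, so u increases.
∂phi/∂v = -24(v - 3)(v - 2)(v + 1); at v=0 this is -144, so v increases.
u converges to its nearest critical value 0 (a local min of the u-part); v converges to 2. The iterate converges to (0, 2).

(0, 2)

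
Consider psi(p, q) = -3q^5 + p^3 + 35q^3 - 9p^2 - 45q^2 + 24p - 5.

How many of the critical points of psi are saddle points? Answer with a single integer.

psi separates as a function of p plus a function of q, so ∇psi=0 decouples.
∂psi/∂p = 3(p - 4)(p - 2) = 0 at p ∈ {2, 4}; ∂psi/∂q = -15q(q - 2)(q - 1)(q + 3) = 0 at q ∈ {-3, 0, 1, 2}.
The Hessian is diagonal: diag(psi_pp, psi_qq). Second derivatives: psi_pp(2)=-6, psi_pp(4)=6; psi_qq(-3)=900, psi_qq(0)=-90, psi_qq(1)=60, psi_qq(2)=-150.
Saddle points occur where the two diagonal entries have opposite signs: (2, -3), (2, 1), (4, 0), (4, 2). Count: 4.

4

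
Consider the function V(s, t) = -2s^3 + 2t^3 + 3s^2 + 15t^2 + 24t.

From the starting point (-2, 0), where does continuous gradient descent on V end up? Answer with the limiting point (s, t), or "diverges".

V is separable, so gradient descent decouples: s follows -∂V/∂s, t follows -∂V/∂t.
∂V/∂s = -6s(s - 1); at s=-2 this is -36, so s increases.
∂V/∂t = 6(t + 1)(t + 4); at t=0 this is 24, so t decreases.
s converges to its nearest critical value 0 (a local min of the s-part); t converges to -1. The iterate converges to (0, -1).

(0, -1)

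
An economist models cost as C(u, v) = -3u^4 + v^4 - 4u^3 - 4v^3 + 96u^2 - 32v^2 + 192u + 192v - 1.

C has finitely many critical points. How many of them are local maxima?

C separates as a function of u plus a function of v, so ∇C=0 decouples.
∂C/∂u = -12(u - 4)(u + 1)(u + 4) = 0 at u ∈ {-4, -1, 4}; ∂C/∂v = 4(v - 4)(v - 3)(v + 4) = 0 at v ∈ {-4, 3, 4}.
The Hessian is diagonal: diag(C_uu, C_vv). Second derivatives: C_uu(-4)=-288, C_uu(-1)=180, C_uu(4)=-480; C_vv(-4)=224, C_vv(3)=-28, C_vv(4)=32.
Local maxima occur where both diagonal entries negative: (-4, 3), (4, 3). Count: 2.

2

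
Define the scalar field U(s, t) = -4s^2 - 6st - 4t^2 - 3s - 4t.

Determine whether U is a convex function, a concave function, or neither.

concave

U is quadratic, so its Hessian is the constant matrix H = [[-8, -6], [-6, -8]].
det(H) = 28, tr(H) = -16.
det(H) > 0 and tr(H) < 0, so H is negative definite everywhere: concave.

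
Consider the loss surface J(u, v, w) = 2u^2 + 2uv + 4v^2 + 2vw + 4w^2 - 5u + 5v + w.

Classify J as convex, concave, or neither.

J is quadratic, so its Hessian is the constant matrix H = [[4, 2, 0], [2, 8, 2], [0, 2, 8]].
Leading principal minors: 4, 28, 208.
All positive ⇒ H ≻ 0 ⇒ convex.

convex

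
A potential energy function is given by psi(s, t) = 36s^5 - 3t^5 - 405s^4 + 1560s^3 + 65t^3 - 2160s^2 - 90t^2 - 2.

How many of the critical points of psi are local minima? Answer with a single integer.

4

psi separates as a function of s plus a function of t, so ∇psi=0 decouples.
∂psi/∂s = 180s(s - 4)(s - 3)(s - 2) = 0 at s ∈ {0, 2, 3, 4}; ∂psi/∂t = -15t(t - 3)(t - 1)(t + 4) = 0 at t ∈ {-4, 0, 1, 3}.
The Hessian is diagonal: diag(psi_ss, psi_tt). Second derivatives: psi_ss(0)=-4320, psi_ss(2)=720, psi_ss(3)=-540, psi_ss(4)=1440; psi_tt(-4)=2100, psi_tt(0)=-180, psi_tt(1)=150, psi_tt(3)=-630.
Local minima occur where both diagonal entries positive: (2, -4), (2, 1), (4, -4), (4, 1). Count: 4.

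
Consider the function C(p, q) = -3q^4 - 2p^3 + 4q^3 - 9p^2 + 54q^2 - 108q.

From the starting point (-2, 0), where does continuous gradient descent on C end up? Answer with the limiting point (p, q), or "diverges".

C is separable, so gradient descent decouples: p follows -∂C/∂p, q follows -∂C/∂q.
∂C/∂p = -6p(p + 3); at p=-2 this is 12, so p decreases.
∂C/∂q = -12(q - 3)(q - 1)(q + 3); at q=0 this is -108, so q increases.
p converges to its nearest critical value -3 (a local min of the p-part); q converges to 1. The iterate converges to (-3, 1).

(-3, 1)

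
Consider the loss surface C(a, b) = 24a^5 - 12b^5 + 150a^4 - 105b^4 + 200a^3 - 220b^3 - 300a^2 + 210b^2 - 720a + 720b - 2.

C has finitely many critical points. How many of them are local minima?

4

C separates as a function of a plus a function of b, so ∇C=0 decouples.
∂C/∂a = 120(a - 1)(a + 1)(a + 2)(a + 3) = 0 at a ∈ {-3, -2, -1, 1}; ∂C/∂b = -60(b - 1)(b + 1)(b + 3)(b + 4) = 0 at b ∈ {-4, -3, -1, 1}.
The Hessian is diagonal: diag(C_aa, C_bb). Second derivatives: C_aa(-3)=-960, C_aa(-2)=360, C_aa(-1)=-480, C_aa(1)=2880; C_bb(-4)=900, C_bb(-3)=-480, C_bb(-1)=720, C_bb(1)=-2400.
Local minima occur where both diagonal entries positive: (-2, -4), (-2, -1), (1, -4), (1, -1). Count: 4.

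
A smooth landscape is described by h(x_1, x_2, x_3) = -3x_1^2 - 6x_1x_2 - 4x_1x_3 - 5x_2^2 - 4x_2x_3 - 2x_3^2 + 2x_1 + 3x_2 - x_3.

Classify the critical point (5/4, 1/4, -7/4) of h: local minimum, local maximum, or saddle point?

The Hessian is constant: H = [[-6, -6, -4], [-6, -10, -4], [-4, -4, -4]].
Leading principal minors: Δ₁ = -6, Δ₂ = 24, Δ₃ = -32.
The minors alternate sign starting negative (−, +, −), so H is negative definite: a local maximum.

local maximum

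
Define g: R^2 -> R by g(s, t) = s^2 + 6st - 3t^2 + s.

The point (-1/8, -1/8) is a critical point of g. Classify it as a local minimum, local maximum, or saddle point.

saddle point

The Hessian of g is constant: H = [[2, 6], [6, -6]].
det(H) = 2·(-6) − 6² = -48.
Since det(H) < 0, H is indefinite and the critical point is a saddle point.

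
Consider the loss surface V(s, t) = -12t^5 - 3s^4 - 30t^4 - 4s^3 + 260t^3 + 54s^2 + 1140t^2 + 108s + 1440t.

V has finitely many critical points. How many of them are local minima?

V separates as a function of s plus a function of t, so ∇V=0 decouples.
∂V/∂s = -12(s - 3)(s + 1)(s + 3) = 0 at s ∈ {-3, -1, 3}; ∂V/∂t = -60(t - 4)(t + 1)(t + 2)(t + 3) = 0 at t ∈ {-3, -2, -1, 4}.
The Hessian is diagonal: diag(V_ss, V_tt). Second derivatives: V_ss(-3)=-144, V_ss(-1)=96, V_ss(3)=-288; V_tt(-3)=840, V_tt(-2)=-360, V_tt(-1)=600, V_tt(4)=-12600.
Local minima occur where both diagonal entries positive: (-1, -3), (-1, -1). Count: 2.

2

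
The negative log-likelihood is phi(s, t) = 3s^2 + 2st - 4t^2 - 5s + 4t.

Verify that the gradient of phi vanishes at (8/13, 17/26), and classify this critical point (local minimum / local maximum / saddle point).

saddle point

∇phi = (6s + 2t - 5, 2s - 8t + 4); substituting (8/13, 17/26) gives ∇phi = (0, 0), so (8/13, 17/26) is indeed a critical point.
The Hessian of phi is constant: H = [[6, 2], [2, -8]].
det(H) = 6·(-8) − 2² = -52.
Since det(H) < 0, H is indefinite and the critical point is a saddle point.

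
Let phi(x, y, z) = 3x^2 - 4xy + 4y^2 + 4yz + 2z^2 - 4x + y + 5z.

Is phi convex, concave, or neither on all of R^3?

phi is quadratic, so its Hessian is the constant matrix H = [[6, -4, 0], [-4, 8, 4], [0, 4, 4]].
Leading principal minors: 6, 32, 32.
All positive ⇒ H ≻ 0 ⇒ convex.

convex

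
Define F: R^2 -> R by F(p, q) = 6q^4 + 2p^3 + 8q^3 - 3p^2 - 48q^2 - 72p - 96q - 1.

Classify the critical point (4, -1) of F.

The mixed partial ∂²F/∂p∂q is 0, so the Hessian at any point is diag(F_pp, F_qq) = diag(6(2p - 1), 24(3q^2 + 2q - 4)).
At (4, -1): H = diag(42, -72).
The eigenvalues have opposite signs, so H is indefinite: a saddle point.

saddle point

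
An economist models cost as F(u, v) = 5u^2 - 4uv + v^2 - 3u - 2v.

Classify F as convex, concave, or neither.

convex

F is quadratic, so its Hessian is the constant matrix H = [[10, -4], [-4, 2]].
det(H) = 4, tr(H) = 12.
det(H) > 0 and tr(H) > 0, so H is positive definite everywhere: convex.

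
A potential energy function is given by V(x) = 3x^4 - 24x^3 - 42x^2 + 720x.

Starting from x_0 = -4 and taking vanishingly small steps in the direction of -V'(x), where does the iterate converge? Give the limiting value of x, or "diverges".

-3

V'(x) = 12(x - 5)(x - 4)(x + 3), so V'(-4) = -864.
Gradient descent moves in the -V' direction, i.e. x is increasing.
The nearest critical point in that direction is x = -3, where V'' = 672 > 0 (a local minimum). The iterate converges there.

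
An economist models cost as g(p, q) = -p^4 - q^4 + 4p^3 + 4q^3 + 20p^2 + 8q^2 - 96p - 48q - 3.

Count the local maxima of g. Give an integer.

4

g separates as a function of p plus a function of q, so ∇g=0 decouples.
∂g/∂p = -4(p - 4)(p - 2)(p + 3) = 0 at p ∈ {-3, 2, 4}; ∂g/∂q = -4(q - 3)(q - 2)(q + 2) = 0 at q ∈ {-2, 2, 3}.
The Hessian is diagonal: diag(g_pp, g_qq). Second derivatives: g_pp(-3)=-140, g_pp(2)=40, g_pp(4)=-56; g_qq(-2)=-80, g_qq(2)=16, g_qq(3)=-20.
Local maxima occur where both diagonal entries negative: (-3, -2), (-3, 3), (4, -2), (4, 3). Count: 4.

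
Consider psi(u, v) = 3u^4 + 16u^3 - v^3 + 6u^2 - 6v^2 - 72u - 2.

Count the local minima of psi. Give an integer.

psi separates as a function of u plus a function of v, so ∇psi=0 decouples.
∂psi/∂u = 12(u - 1)(u + 2)(u + 3) = 0 at u ∈ {-3, -2, 1}; ∂psi/∂v = -3v(v + 4) = 0 at v ∈ {-4, 0}.
The Hessian is diagonal: diag(psi_uu, psi_vv). Second derivatives: psi_uu(-3)=48, psi_uu(-2)=-36, psi_uu(1)=144; psi_vv(-4)=12, psi_vv(0)=-12.
Local minima occur where both diagonal entries positive: (-3, -4), (1, -4). Count: 2.

2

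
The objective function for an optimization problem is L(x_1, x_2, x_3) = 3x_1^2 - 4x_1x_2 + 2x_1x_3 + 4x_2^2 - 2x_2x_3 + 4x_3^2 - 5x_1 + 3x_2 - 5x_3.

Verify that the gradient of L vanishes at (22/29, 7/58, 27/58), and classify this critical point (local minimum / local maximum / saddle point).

local minimum

∇L = (6x_1 - 4x_2 + 2x_3 - 5, -4x_1 + 8x_2 - 2x_3 + 3, 2x_1 - 2x_2 + 8x_3 - 5); substituting (22/29, 7/58, 27/58) gives ∇L = (0, 0, 0), so (22/29, 7/58, 27/58) is indeed a critical point.
The Hessian is constant: H = [[6, -4, 2], [-4, 8, -2], [2, -2, 8]].
Leading principal minors: Δ₁ = 6, Δ₂ = 32, Δ₃ = 232.
All leading minors are positive, so H is positive definite: a local minimum.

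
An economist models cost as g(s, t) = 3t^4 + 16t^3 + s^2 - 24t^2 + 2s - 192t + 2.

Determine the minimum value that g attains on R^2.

g(s,t) separates as P(s) + Q(t) + 2, so its minimum is min P + min Q + 2.
P'(s) = 2s + 2 vanishes at s ∈ {-1}; Q'(t) = 12(t - 2)(t + 2)(t + 4) vanishes at t ∈ {-4, -2, 2}.
Local minima of P (where P''>0): P(-1)=-1. Local minima of Q: Q(-4)=128, Q(2)=-304.
So the global minimum of g is P(-1) + Q(2) + 2 = -1 − 304 + 2 = -303, attained at (-1, 2).

-303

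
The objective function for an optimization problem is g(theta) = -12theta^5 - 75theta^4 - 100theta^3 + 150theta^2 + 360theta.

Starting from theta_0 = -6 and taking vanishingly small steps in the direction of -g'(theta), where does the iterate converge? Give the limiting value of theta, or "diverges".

-3

g'(theta) = -60(theta - 1)(theta + 1)(theta + 2)(theta + 3), so g'(-6) = -25200.
Gradient descent moves in the -g' direction, i.e. theta is increasing.
The nearest critical point in that direction is theta = -3, where g'' = 480 > 0 (a local minimum). The iterate converges there.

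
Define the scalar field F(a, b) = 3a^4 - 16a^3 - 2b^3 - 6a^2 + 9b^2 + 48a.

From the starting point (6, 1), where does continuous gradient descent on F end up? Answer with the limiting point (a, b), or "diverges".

F is separable, so gradient descent decouples: a follows -∂F/∂a, b follows -∂F/∂b.
∂F/∂a = 12(a - 4)(a - 1)(a + 1); at a=6 this is 840, so a decreases.
∂F/∂b = -6b(b - 3); at b=1 this is 12, so b decreases.
a converges to its nearest critical value 4 (a local min of the a-part); b converges to 0. The iterate converges to (4, 0).

(4, 0)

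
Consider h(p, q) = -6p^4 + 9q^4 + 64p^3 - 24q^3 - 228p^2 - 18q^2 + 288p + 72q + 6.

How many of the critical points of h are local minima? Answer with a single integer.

2

h separates as a function of p plus a function of q, so ∇h=0 decouples.
∂h/∂p = -24(p - 4)(p - 3)(p - 1) = 0 at p ∈ {1, 3, 4}; ∂h/∂q = 36(q - 2)(q - 1)(q + 1) = 0 at q ∈ {-1, 1, 2}.
The Hessian is diagonal: diag(h_pp, h_qq). Second derivatives: h_pp(1)=-144, h_pp(3)=48, h_pp(4)=-72; h_qq(-1)=216, h_qq(1)=-72, h_qq(2)=108.
Local minima occur where both diagonal entries positive: (3, -1), (3, 2). Count: 2.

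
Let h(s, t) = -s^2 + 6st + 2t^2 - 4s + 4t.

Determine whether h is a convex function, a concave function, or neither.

neither

h is quadratic, so its Hessian is the constant matrix H = [[-2, 6], [6, 4]].
det(H) = -44, tr(H) = 2.
det(H) < 0, so H is indefinite: neither convex nor concave.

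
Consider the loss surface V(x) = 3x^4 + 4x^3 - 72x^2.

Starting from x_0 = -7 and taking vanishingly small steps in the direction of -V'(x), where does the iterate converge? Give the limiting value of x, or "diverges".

V'(x) = 12x(x - 3)(x + 4), so V'(-7) = -2520.
Gradient descent moves in the -V' direction, i.e. x is increasing.
The nearest critical point in that direction is x = -4, where V'' = 336 > 0 (a local minimum). The iterate converges there.

-4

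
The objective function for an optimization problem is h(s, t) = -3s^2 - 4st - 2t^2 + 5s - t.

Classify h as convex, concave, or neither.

h is quadratic, so its Hessian is the constant matrix H = [[-6, -4], [-4, -4]].
det(H) = 8, tr(H) = -10.
det(H) > 0 and tr(H) < 0, so H is negative definite everywhere: concave.

concave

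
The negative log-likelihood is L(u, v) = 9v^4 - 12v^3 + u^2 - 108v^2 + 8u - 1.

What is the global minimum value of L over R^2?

-584

L(u,v) separates as P(u) + Q(v) − 1, so its minimum is min P + min Q − 1.
P'(u) = 2u + 8 vanishes at u ∈ {-4}; Q'(v) = 36v(v - 3)(v + 2) vanishes at v ∈ {-2, 0, 3}.
Local minima of P (where P''>0): P(-4)=-16. Local minima of Q: Q(-2)=-192, Q(3)=-567.
So the global minimum of L is P(-4) + Q(3) − 1 = -16 − 567 − 1 = -584, attained at (-4, 3).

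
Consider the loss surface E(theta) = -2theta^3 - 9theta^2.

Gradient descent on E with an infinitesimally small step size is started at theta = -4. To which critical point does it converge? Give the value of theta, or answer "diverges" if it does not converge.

-3

E'(theta) = -6theta(theta + 3), so E'(-4) = -24.
Gradient descent moves in the -E' direction, i.e. theta is increasing.
The nearest critical point in that direction is theta = -3, where E'' = 18 > 0 (a local minimum). The iterate converges there.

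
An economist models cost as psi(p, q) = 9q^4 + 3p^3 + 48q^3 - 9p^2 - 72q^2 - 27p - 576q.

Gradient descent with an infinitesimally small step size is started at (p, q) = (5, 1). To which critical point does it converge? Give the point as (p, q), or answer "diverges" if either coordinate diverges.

psi is separable, so gradient descent decouples: p follows -∂psi/∂p, q follows -∂psi/∂q.
∂psi/∂p = 9(p - 3)(p + 1); at p=5 this is 108, so p decreases.
∂psi/∂q = 36(q - 2)(q + 2)(q + 4); at q=1 this is -540, so q increases.
p converges to its nearest critical value 3 (a local min of the p-part); q converges to 2. The iterate converges to (3, 2).

(3, 2)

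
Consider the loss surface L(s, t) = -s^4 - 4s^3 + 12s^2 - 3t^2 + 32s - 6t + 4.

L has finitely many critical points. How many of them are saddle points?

L separates as a function of s plus a function of t, so ∇L=0 decouples.
∂L/∂s = -4(s - 2)(s + 1)(s + 4) = 0 at s ∈ {-4, -1, 2}; ∂L/∂t = -6(t + 1) = 0 at t ∈ {-1}.
The Hessian is diagonal: diag(L_ss, L_tt). Second derivatives: L_ss(-4)=-72, L_ss(-1)=36, L_ss(2)=-72; L_tt(-1)=-6.
Saddle points occur where the two diagonal entries have opposite signs: (-1, -1). Count: 1.

1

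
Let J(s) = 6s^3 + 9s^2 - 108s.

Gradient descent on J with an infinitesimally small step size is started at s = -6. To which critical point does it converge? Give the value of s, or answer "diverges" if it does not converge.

J'(s) = 18(s - 2)(s + 3), so J'(-6) = 432.
Gradient descent moves in the -J' direction, i.e. s is decreasing.
There is no critical point below s=-6, and J' keeps the same sign, so the iterate runs off to −∞.

diverges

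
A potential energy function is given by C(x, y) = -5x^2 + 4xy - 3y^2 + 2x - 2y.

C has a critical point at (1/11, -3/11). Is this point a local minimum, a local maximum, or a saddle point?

local maximum

The Hessian of C is constant: H = [[-10, 4], [4, -6]].
det(H) = (-10)·(-6) − 4² = 44.
det(H) > 0 and tr(H) = -16 < 0, so H is negative definite and the point is a local maximum.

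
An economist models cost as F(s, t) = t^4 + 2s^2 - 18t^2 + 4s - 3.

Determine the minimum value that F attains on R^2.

F(s,t) separates as P(s) + Q(t) − 3, so its minimum is min P + min Q − 3.
P'(s) = 4s + 4 vanishes at s ∈ {-1}; Q'(t) = 4t(t - 3)(t + 3) vanishes at t ∈ {-3, 0, 3}.
Local minima of P (where P''>0): P(-1)=-2. Local minima of Q: Q(-3)=-81, Q(3)=-81.
So the global minimum of F is P(-1) + Q(-3) − 3 = -2 − 81 − 3 = -86, attained at (-1, -3).

-86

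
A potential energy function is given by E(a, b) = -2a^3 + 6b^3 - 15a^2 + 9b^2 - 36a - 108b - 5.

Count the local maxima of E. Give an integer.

E separates as a function of a plus a function of b, so ∇E=0 decouples.
∂E/∂a = -6(a + 2)(a + 3) = 0 at a ∈ {-3, -2}; ∂E/∂b = 18(b - 2)(b + 3) = 0 at b ∈ {-3, 2}.
The Hessian is diagonal: diag(E_aa, E_bb). Second derivatives: E_aa(-3)=6, E_aa(-2)=-6; E_bb(-3)=-90, E_bb(2)=90.
Local maxima occur where both diagonal entries negative: (-2, -3). Count: 1.

1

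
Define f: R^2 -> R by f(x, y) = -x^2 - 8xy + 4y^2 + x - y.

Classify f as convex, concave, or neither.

f is quadratic, so its Hessian is the constant matrix H = [[-2, -8], [-8, 8]].
det(H) = -80, tr(H) = 6.
det(H) < 0, so H is indefinite: neither convex nor concave.

neither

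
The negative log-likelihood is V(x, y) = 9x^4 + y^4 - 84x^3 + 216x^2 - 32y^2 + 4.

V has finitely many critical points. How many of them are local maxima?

V separates as a function of x plus a function of y, so ∇V=0 decouples.
∂V/∂x = 36x(x - 4)(x - 3) = 0 at x ∈ {0, 3, 4}; ∂V/∂y = 4y(y - 4)(y + 4) = 0 at y ∈ {-4, 0, 4}.
The Hessian is diagonal: diag(V_xx, V_yy). Second derivatives: V_xx(0)=432, V_xx(3)=-108, V_xx(4)=144; V_yy(-4)=128, V_yy(0)=-64, V_yy(4)=128.
Local maxima occur where both diagonal entries negative: (3, 0). Count: 1.

1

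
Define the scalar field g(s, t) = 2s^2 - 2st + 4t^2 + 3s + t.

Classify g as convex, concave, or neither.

convex

g is quadratic, so its Hessian is the constant matrix H = [[4, -2], [-2, 8]].
det(H) = 28, tr(H) = 12.
det(H) > 0 and tr(H) > 0, so H is positive definite everywhere: convex.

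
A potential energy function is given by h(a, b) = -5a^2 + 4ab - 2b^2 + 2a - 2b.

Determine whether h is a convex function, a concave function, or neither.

h is quadratic, so its Hessian is the constant matrix H = [[-10, 4], [4, -4]].
det(H) = 24, tr(H) = -14.
det(H) > 0 and tr(H) < 0, so H is negative definite everywhere: concave.

concave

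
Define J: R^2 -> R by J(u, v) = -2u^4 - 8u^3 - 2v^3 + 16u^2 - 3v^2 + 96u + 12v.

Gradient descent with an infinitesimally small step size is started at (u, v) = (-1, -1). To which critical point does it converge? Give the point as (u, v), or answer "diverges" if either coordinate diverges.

(-2, -2)

J is separable, so gradient descent decouples: u follows -∂J/∂u, v follows -∂J/∂v.
∂J/∂u = -8(u - 2)(u + 2)(u + 3); at u=-1 this is 48, so u decreases.
∂J/∂v = -6(v - 1)(v + 2); at v=-1 this is 12, so v decreases.
u converges to its nearest critical value -2 (a local min of the u-part); v converges to -2. The iterate converges to (-2, -2).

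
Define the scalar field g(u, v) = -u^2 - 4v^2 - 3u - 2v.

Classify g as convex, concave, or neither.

concave

g is quadratic, so its Hessian is the constant matrix H = [[-2, 0], [0, -8]].
det(H) = 16, tr(H) = -10.
det(H) > 0 and tr(H) < 0, so H is negative definite everywhere: concave.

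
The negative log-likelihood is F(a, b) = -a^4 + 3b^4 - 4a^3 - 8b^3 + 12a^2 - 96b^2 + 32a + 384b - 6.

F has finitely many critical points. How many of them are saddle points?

F separates as a function of a plus a function of b, so ∇F=0 decouples.
∂F/∂a = -4(a - 2)(a + 1)(a + 4) = 0 at a ∈ {-4, -1, 2}; ∂F/∂b = 12(b - 4)(b - 2)(b + 4) = 0 at b ∈ {-4, 2, 4}.
The Hessian is diagonal: diag(F_aa, F_bb). Second derivatives: F_aa(-4)=-72, F_aa(-1)=36, F_aa(2)=-72; F_bb(-4)=576, F_bb(2)=-144, F_bb(4)=192.
Saddle points occur where the two diagonal entries have opposite signs: (-4, -4), (-4, 4), (-1, 2), (2, -4), (2, 4). Count: 5.

5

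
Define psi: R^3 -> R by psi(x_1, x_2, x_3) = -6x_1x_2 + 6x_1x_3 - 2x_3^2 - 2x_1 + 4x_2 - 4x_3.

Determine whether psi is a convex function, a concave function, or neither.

neither

psi is quadratic, so its Hessian is the constant matrix H = [[0, -6, 6], [-6, 0, 0], [6, 0, -4]].
Leading principal minors: 0, -36, 144.
Neither pattern holds ⇒ H is indefinite ⇒ neither convex nor concave.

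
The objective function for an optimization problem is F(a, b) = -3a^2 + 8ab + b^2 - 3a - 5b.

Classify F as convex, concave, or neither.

F is quadratic, so its Hessian is the constant matrix H = [[-6, 8], [8, 2]].
det(H) = -76, tr(H) = -4.
det(H) < 0, so H is indefinite: neither convex nor concave.

neither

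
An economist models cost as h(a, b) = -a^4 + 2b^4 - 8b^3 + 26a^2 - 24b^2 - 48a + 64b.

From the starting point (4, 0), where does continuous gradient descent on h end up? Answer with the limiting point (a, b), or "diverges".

h is separable, so gradient descent decouples: a follows -∂h/∂a, b follows -∂h/∂b.
∂h/∂a = -4(a - 3)(a - 1)(a + 4); at a=4 this is -96, so a increases.
∂h/∂b = 8(b - 4)(b - 1)(b + 2); at b=0 this is 64, so b decreases.
The a-coordinate has no critical point in that direction and runs off to infinity.

diverges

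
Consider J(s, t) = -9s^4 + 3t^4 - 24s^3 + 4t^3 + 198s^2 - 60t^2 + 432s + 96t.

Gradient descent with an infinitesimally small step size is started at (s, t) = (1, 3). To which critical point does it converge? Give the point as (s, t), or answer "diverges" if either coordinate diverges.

(-1, 2)

J is separable, so gradient descent decouples: s follows -∂J/∂s, t follows -∂J/∂t.
∂J/∂s = -36(s - 3)(s + 1)(s + 4); at s=1 this is 720, so s decreases.
∂J/∂t = 12(t - 2)(t - 1)(t + 4); at t=3 this is 168, so t decreases.
s converges to its nearest critical value -1 (a local min of the s-part); t converges to 2. The iterate converges to (-1, 2).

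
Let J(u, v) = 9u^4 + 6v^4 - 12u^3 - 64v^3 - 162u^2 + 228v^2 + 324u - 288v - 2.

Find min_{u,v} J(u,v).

-1497

J(u,v) separates as P(u) + Q(v) − 2, so its minimum is min P + min Q − 2.
P'(u) = 36(u - 3)(u - 1)(u + 3) vanishes at u ∈ {-3, 1, 3}; Q'(v) = 24(v - 4)(v - 3)(v - 1) vanishes at v ∈ {1, 3, 4}.
Local minima of P (where P''>0): P(-3)=-1377, P(3)=-81. Local minima of Q: Q(1)=-118, Q(4)=-64.
So the global minimum of J is P(-3) + Q(1) − 2 = -1377 − 118 − 2 = -1497, attained at (-3, 1).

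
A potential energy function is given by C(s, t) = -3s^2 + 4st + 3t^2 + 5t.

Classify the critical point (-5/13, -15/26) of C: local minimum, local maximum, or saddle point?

saddle point

The Hessian of C is constant: H = [[-6, 4], [4, 6]].
det(H) = (-6)·6 − 4² = -52.
Since det(H) < 0, H is indefinite and the critical point is a saddle point.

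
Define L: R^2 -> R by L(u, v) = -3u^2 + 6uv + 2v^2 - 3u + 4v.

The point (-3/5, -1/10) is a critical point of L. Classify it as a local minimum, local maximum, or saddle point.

saddle point

The Hessian of L is constant: H = [[-6, 6], [6, 4]].
det(H) = (-6)·4 − 6² = -60.
Since det(H) < 0, H is indefinite and the critical point is a saddle point.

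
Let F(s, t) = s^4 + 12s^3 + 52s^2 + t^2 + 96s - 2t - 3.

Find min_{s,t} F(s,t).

F(s,t) separates as P(s) + Q(t) − 3, so its minimum is min P + min Q − 3.
P'(s) = 4(s + 2)(s + 3)(s + 4) vanishes at s ∈ {-4, -3, -2}; Q'(t) = 2(t - 1) vanishes at t ∈ {1}.
Local minima of P (where P''>0): P(-4)=-64, P(-2)=-64. Local minima of Q: Q(1)=-1.
So the global minimum of F is P(-4) + Q(1) − 3 = -64 − 1 − 3 = -68, attained at (-4, 1).

-68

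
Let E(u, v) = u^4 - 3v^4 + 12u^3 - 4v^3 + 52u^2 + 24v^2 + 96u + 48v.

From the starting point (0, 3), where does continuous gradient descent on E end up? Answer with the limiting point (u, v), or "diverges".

E is separable, so gradient descent decouples: u follows -∂E/∂u, v follows -∂E/∂v.
∂E/∂u = 4(u + 2)(u + 3)(u + 4); at u=0 this is 96, so u decreases.
∂E/∂v = -12(v - 2)(v + 1)(v + 2); at v=3 this is -240, so v increases.
The v-coordinate has no critical point in that direction and runs off to infinity.

diverges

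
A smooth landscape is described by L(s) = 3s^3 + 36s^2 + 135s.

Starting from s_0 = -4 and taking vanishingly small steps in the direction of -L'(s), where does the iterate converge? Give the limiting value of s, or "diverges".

L'(s) = 9(s + 3)(s + 5), so L'(-4) = -9.
Gradient descent moves in the -L' direction, i.e. s is increasing.
The nearest critical point in that direction is s = -3, where L'' = 18 > 0 (a local minimum). The iterate converges there.

-3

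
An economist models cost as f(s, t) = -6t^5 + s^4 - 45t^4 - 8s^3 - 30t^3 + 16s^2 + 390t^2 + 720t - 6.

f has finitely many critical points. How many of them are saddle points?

f separates as a function of s plus a function of t, so ∇f=0 decouples.
∂f/∂s = 4s(s - 4)(s - 2) = 0 at s ∈ {0, 2, 4}; ∂f/∂t = -30(t - 2)(t + 1)(t + 3)(t + 4) = 0 at t ∈ {-4, -3, -1, 2}.
The Hessian is diagonal: diag(f_ss, f_tt). Second derivatives: f_ss(0)=32, f_ss(2)=-16, f_ss(4)=32; f_tt(-4)=540, f_tt(-3)=-300, f_tt(-1)=540, f_tt(2)=-2700.
Saddle points occur where the two diagonal entries have opposite signs: (0, -3), (0, 2), (2, -4), (2, -1), (4, -3), (4, 2). Count: 6.

6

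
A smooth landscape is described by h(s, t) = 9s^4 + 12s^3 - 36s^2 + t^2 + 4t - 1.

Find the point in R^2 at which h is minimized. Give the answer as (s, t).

(-2, -2)

h(s,t) separates as P(s) + Q(t) − 1, so its minimum is min P + min Q − 1.
P'(s) = 36s(s - 1)(s + 2) vanishes at s ∈ {-2, 0, 1}; Q'(t) = 2(t + 2) vanishes at t ∈ {-2}.
Local minima of P (where P''>0): P(-2)=-96, P(1)=-15. Local minima of Q: Q(-2)=-4.
So the global minimum of h is P(-2) + Q(-2) − 1 = -96 − 4 − 1 = -101, attained at (-2, -2).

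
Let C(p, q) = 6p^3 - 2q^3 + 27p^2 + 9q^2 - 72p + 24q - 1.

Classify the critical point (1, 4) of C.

The mixed partial ∂²C/∂p∂q is 0, so the Hessian at any point is diag(C_pp, C_qq) = diag(18(2p + 3), 6(-2q + 3)).
At (1, 4): H = diag(90, -30).
The eigenvalues have opposite signs, so H is indefinite: a saddle point.

saddle point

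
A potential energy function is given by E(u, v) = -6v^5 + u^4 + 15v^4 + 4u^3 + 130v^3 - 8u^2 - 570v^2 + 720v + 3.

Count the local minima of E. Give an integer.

E separates as a function of u plus a function of v, so ∇E=0 decouples.
∂E/∂u = 4u(u - 1)(u + 4) = 0 at u ∈ {-4, 0, 1}; ∂E/∂v = -30(v - 3)(v - 2)(v - 1)(v + 4) = 0 at v ∈ {-4, 1, 2, 3}.
The Hessian is diagonal: diag(E_uu, E_vv). Second derivatives: E_uu(-4)=80, E_uu(0)=-16, E_uu(1)=20; E_vv(-4)=6300, E_vv(1)=-300, E_vv(2)=180, E_vv(3)=-420.
Local minima occur where both diagonal entries positive: (-4, -4), (-4, 2), (1, -4), (1, 2). Count: 4.

4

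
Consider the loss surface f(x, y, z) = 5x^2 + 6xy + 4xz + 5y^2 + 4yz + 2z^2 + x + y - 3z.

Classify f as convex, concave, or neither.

f is quadratic, so its Hessian is the constant matrix H = [[10, 6, 4], [6, 10, 4], [4, 4, 4]].
Leading principal minors: 10, 64, 128.
All positive ⇒ H ≻ 0 ⇒ convex.

convex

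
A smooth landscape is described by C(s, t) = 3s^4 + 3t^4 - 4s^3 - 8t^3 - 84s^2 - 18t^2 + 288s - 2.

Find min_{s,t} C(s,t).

C(s,t) separates as P(s) + Q(t) − 2, so its minimum is min P + min Q − 2.
P'(s) = 12(s - 3)(s - 2)(s + 4) vanishes at s ∈ {-4, 2, 3}; Q'(t) = 12t(t - 3)(t + 1) vanishes at t ∈ {-1, 0, 3}.
Local minima of P (where P''>0): P(-4)=-1472, P(3)=243. Local minima of Q: Q(-1)=-7, Q(3)=-135.
So the global minimum of C is P(-4) + Q(3) − 2 = -1472 − 135 − 2 = -1609, attained at (-4, 3).

-1609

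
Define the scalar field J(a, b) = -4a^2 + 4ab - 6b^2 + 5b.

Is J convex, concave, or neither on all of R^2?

concave

J is quadratic, so its Hessian is the constant matrix H = [[-8, 4], [4, -12]].
det(H) = 80, tr(H) = -20.
det(H) > 0 and tr(H) < 0, so H is negative definite everywhere: concave.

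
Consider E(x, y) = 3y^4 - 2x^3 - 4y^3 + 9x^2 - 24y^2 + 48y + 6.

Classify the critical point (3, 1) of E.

local maximum

The mixed partial ∂²E/∂x∂y is 0, so the Hessian at any point is diag(E_xx, E_yy) = diag(6(-2x + 3), 12(3y^2 - 2y - 4)).
At (3, 1): H = diag(-18, -36).
Both eigenvalues are negative, so H is negative definite: a local maximum.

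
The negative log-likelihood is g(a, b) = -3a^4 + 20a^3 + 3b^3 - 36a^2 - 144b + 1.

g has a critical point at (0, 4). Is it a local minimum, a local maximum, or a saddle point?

saddle point

The mixed partial ∂²g/∂a∂b is 0, so the Hessian at any point is diag(g_aa, g_bb) = diag(12(-3a^2 + 10a - 6), 18b).
At (0, 4): H = diag(-72, 72).
The eigenvalues have opposite signs, so H is indefinite: a saddle point.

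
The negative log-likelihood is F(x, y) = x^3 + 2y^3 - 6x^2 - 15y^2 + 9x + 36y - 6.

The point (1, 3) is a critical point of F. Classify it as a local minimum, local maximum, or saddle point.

The mixed partial ∂²F/∂x∂y is 0, so the Hessian at any point is diag(F_xx, F_yy) = diag(6(x - 2), 6(2y - 5)).
At (1, 3): H = diag(-6, 6).
The eigenvalues have opposite signs, so H is indefinite: a saddle point.

saddle point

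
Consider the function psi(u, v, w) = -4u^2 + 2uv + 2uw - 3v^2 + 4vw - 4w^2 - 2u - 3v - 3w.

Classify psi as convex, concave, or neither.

concave

psi is quadratic, so its Hessian is the constant matrix H = [[-8, 2, 2], [2, -6, 4], [2, 4, -8]].
Leading principal minors: -8, 44, -168.
Signs alternate −, +, − ⇒ H ≺ 0 ⇒ concave.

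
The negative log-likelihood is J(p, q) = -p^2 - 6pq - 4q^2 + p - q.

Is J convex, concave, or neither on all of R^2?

neither

J is quadratic, so its Hessian is the constant matrix H = [[-2, -6], [-6, -8]].
det(H) = -20, tr(H) = -10.
det(H) < 0, so H is indefinite: neither convex nor concave.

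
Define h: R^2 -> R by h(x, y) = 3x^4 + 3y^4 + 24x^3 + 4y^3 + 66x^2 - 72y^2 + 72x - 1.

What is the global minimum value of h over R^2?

-668

h(x,y) separates as P(x) + Q(y) − 1, so its minimum is min P + min Q − 1.
P'(x) = 12(x + 1)(x + 2)(x + 3) vanishes at x ∈ {-3, -2, -1}; Q'(y) = 12y(y - 3)(y + 4) vanishes at y ∈ {-4, 0, 3}.
Local minima of P (where P''>0): P(-3)=-27, P(-1)=-27. Local minima of Q: Q(-4)=-640, Q(3)=-297.
So the global minimum of h is P(-3) + Q(-4) − 1 = -27 − 640 − 1 = -668, attained at (-3, -4).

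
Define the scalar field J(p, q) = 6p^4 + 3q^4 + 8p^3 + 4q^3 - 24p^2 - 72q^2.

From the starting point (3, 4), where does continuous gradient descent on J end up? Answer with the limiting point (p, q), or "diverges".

(1, 3)

J is separable, so gradient descent decouples: p follows -∂J/∂p, q follows -∂J/∂q.
∂J/∂p = 24p(p - 1)(p + 2); at p=3 this is 720, so p decreases.
∂J/∂q = 12q(q - 3)(q + 4); at q=4 this is 384, so q decreases.
p converges to its nearest critical value 1 (a local min of the p-part); q converges to 3. The iterate converges to (1, 3).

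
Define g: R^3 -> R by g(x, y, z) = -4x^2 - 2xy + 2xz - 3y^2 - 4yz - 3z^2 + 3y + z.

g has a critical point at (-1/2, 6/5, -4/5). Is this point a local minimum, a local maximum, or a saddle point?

local maximum

The Hessian is constant: H = [[-8, -2, 2], [-2, -6, -4], [2, -4, -6]].
Leading principal minors: Δ₁ = -8, Δ₂ = 44, Δ₃ = -80.
The minors alternate sign starting negative (−, +, −), so H is negative definite: a local maximum.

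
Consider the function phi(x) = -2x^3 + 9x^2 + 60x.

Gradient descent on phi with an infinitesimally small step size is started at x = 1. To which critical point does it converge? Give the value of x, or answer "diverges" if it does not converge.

phi'(x) = -6(x - 5)(x + 2), so phi'(1) = 72.
Gradient descent moves in the -phi' direction, i.e. x is decreasing.
The nearest critical point in that direction is x = -2, where phi'' = 42 > 0 (a local minimum). The iterate converges there.

-2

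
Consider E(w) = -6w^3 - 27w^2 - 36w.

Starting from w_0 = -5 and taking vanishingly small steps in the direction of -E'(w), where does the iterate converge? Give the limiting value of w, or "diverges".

E'(w) = -18(w + 1)(w + 2), so E'(-5) = -216.
Gradient descent moves in the -E' direction, i.e. w is increasing.
The nearest critical point in that direction is w = -2, where E'' = 18 > 0 (a local minimum). The iterate converges there.

-2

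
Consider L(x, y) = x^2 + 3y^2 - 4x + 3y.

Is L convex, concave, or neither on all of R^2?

L is quadratic, so its Hessian is the constant matrix H = [[2, 0], [0, 6]].
det(H) = 12, tr(H) = 8.
det(H) > 0 and tr(H) > 0, so H is positive definite everywhere: convex.

convex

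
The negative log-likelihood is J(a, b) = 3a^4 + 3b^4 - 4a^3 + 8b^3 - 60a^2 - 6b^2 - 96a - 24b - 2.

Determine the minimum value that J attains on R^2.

J(a,b) separates as P(a) + Q(b) − 2, so its minimum is min P + min Q − 2.
P'(a) = 12(a - 4)(a + 1)(a + 2) vanishes at a ∈ {-2, -1, 4}; Q'(b) = 12(b - 1)(b + 1)(b + 2) vanishes at b ∈ {-2, -1, 1}.
Local minima of P (where P''>0): P(-2)=32, P(4)=-832. Local minima of Q: Q(-2)=8, Q(1)=-19.
So the global minimum of J is P(4) + Q(1) − 2 = -832 − 19 − 2 = -853, attained at (4, 1).

-853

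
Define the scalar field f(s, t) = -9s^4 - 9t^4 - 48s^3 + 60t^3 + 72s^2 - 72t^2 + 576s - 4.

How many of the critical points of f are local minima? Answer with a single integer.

1

f separates as a function of s plus a function of t, so ∇f=0 decouples.
∂f/∂s = -36(s - 2)(s + 2)(s + 4) = 0 at s ∈ {-4, -2, 2}; ∂f/∂t = -36t(t - 4)(t - 1) = 0 at t ∈ {0, 1, 4}.
The Hessian is diagonal: diag(f_ss, f_tt). Second derivatives: f_ss(-4)=-432, f_ss(-2)=288, f_ss(2)=-864; f_tt(0)=-144, f_tt(1)=108, f_tt(4)=-432.
Local minima occur where both diagonal entries positive: (-2, 1). Count: 1.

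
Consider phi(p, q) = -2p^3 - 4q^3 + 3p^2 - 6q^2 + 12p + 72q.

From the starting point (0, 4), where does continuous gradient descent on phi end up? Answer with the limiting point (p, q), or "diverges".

diverges

phi is separable, so gradient descent decouples: p follows -∂phi/∂p, q follows -∂phi/∂q.
∂phi/∂p = -6(p - 2)(p + 1); at p=0 this is 12, so p decreases.
∂phi/∂q = -12(q - 2)(q + 3); at q=4 this is -168, so q increases.
The q-coordinate has no critical point in that direction and runs off to infinity.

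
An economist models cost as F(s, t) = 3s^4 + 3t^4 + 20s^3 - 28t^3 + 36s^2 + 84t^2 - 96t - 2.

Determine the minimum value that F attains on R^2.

-66

F(s,t) separates as P(s) + Q(t) − 2, so its minimum is min P + min Q − 2.
P'(s) = 12s(s + 2)(s + 3) vanishes at s ∈ {-3, -2, 0}; Q'(t) = 12(t - 4)(t - 2)(t - 1) vanishes at t ∈ {1, 2, 4}.
Local minima of P (where P''>0): P(-3)=27, P(0)=0. Local minima of Q: Q(1)=-37, Q(4)=-64.
So the global minimum of F is P(0) + Q(4) − 2 = 0 − 64 − 2 = -66, attained at (0, 4).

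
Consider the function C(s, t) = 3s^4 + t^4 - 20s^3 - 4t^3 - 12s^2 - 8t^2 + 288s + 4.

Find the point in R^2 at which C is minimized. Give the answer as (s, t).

C(s,t) separates as P(s) + Q(t) + 4, so its minimum is min P + min Q + 4.
P'(s) = 12(s - 4)(s - 3)(s + 2) vanishes at s ∈ {-2, 3, 4}; Q'(t) = 4t(t - 4)(t + 1) vanishes at t ∈ {-1, 0, 4}.
Local minima of P (where P''>0): P(-2)=-416, P(4)=448. Local minima of Q: Q(-1)=-3, Q(4)=-128.
So the global minimum of C is P(-2) + Q(4) + 4 = -416 − 128 + 4 = -540, attained at (-2, 4).

(-2, 4)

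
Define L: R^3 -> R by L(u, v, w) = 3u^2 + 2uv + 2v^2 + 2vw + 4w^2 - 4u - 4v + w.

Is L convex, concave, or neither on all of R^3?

convex

L is quadratic, so its Hessian is the constant matrix H = [[6, 2, 0], [2, 4, 2], [0, 2, 8]].
Leading principal minors: 6, 20, 136.
All positive ⇒ H ≻ 0 ⇒ convex.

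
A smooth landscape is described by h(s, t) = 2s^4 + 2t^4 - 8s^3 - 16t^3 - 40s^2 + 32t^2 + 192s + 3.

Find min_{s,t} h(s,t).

-555

h(s,t) separates as P(s) + Q(t) + 3, so its minimum is min P + min Q + 3.
P'(s) = 8(s - 4)(s - 2)(s + 3) vanishes at s ∈ {-3, 2, 4}; Q'(t) = 8t(t - 4)(t - 2) vanishes at t ∈ {0, 2, 4}.
Local minima of P (where P''>0): P(-3)=-558, P(4)=128. Local minima of Q: Q(0)=0, Q(4)=0.
So the global minimum of h is P(-3) + Q(0) + 3 = -558 + 0 + 3 = -555, attained at (-3, 0).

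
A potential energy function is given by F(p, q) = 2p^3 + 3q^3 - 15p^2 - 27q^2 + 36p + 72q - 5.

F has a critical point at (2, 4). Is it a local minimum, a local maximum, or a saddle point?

saddle point

The mixed partial ∂²F/∂p∂q is 0, so the Hessian at any point is diag(F_pp, F_qq) = diag(6(2p - 5), 18(q - 3)).
At (2, 4): H = diag(-6, 18).
The eigenvalues have opposite signs, so H is indefinite: a saddle point.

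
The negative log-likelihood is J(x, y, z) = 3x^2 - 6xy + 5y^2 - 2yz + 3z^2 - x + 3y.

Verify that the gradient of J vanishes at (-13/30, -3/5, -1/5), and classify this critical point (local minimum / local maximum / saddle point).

local minimum

∇J = (6x - 6y - 1, -6x + 10y - 2z + 3, -2y + 6z); substituting (-13/30, -3/5, -1/5) gives ∇J = (0, 0, 0), so (-13/30, -3/5, -1/5) is indeed a critical point.
The Hessian is constant: H = [[6, -6, 0], [-6, 10, -2], [0, -2, 6]].
Leading principal minors: Δ₁ = 6, Δ₂ = 24, Δ₃ = 120.
All leading minors are positive, so H is positive definite: a local minimum.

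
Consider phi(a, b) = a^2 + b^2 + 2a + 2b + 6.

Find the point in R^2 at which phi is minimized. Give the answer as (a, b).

(-1, -1)

phi(a,b) separates as P(a) + Q(b) + 6, so its minimum is min P + min Q + 6.
P'(a) = 2a + 2 vanishes at a ∈ {-1}; Q'(b) = 2b + 2 vanishes at b ∈ {-1}.
Local minima of P (where P''>0): P(-1)=-1. Local minima of Q: Q(-1)=-1.
So the global minimum of phi is P(-1) + Q(-1) + 6 = -1 − 1 + 6 = 4, attained at (-1, -1).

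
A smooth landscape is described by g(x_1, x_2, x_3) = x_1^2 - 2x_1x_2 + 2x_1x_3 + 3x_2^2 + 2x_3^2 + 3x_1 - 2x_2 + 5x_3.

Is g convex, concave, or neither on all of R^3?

convex

g is quadratic, so its Hessian is the constant matrix H = [[2, -2, 2], [-2, 6, 0], [2, 0, 4]].
Leading principal minors: 2, 8, 8.
All positive ⇒ H ≻ 0 ⇒ convex.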